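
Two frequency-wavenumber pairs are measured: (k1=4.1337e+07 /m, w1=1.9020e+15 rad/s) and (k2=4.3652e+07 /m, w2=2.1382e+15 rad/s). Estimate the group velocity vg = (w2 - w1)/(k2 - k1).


vg = (w2 - w1) / (k2 - k1)
= (2.1382e+15 - 1.9020e+15) / (4.3652e+07 - 4.1337e+07)
= 2.3620e+14 / 2.3150e+06
= 1.0203e+08 m/s

1.0203e+08


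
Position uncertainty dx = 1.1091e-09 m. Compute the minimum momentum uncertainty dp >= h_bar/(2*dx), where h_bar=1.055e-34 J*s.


dp = h_bar / (2 * dx)
= 1.055e-34 / (2 * 1.1091e-09)
= 1.055e-34 / 2.2182e-09
= 4.7561e-26 kg*m/s

4.7561e-26


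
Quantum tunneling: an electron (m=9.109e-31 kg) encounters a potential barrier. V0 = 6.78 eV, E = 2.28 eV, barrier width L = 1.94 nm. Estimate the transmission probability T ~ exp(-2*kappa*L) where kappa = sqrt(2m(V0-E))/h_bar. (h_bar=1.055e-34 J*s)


V0 - E = 4.5 eV = 7.2090e-19 J
kappa = sqrt(2 * m * (V0-E)) / h_bar
= sqrt(2 * 9.109e-31 * 7.2090e-19) / 1.055e-34
= 1.0863e+10 /m
2*kappa*L = 2 * 1.0863e+10 * 1.94e-9
= 42.147
T = exp(-42.147) = 4.963306e-19

4.963306e-19


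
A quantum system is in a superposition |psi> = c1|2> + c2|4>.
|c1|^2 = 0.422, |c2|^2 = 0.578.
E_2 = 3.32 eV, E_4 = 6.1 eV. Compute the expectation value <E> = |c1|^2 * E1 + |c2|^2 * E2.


<E> = |c1|^2 * E1 + |c2|^2 * E2
= 0.422 * 3.32 + 0.578 * 6.1
= 1.401 + 3.5258
= 4.9268 eV

4.9268


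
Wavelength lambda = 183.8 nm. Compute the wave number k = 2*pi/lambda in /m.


k = 2 * pi / lambda
= 6.2832 / (183.8e-9)
= 6.2832 / 1.8380e-07
= 3.4185e+07 /m

3.4185e+07


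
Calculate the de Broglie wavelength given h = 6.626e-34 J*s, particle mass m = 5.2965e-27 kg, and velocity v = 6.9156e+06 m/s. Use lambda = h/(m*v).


lambda = h / (m * v)
= 6.626e-34 / (5.2965e-27 * 6.9156e+06)
= 6.626e-34 / 3.6628e-20
= 1.8090e-14 m

1.8090e-14


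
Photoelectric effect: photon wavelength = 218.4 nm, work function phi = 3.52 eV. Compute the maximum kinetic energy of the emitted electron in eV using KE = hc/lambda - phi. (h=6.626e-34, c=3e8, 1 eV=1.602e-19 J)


E_photon = hc / lambda
= (6.626e-34)(3e8) / (218.4e-9)
= 9.1016e-19 J
= 5.6814 eV
KE = E_photon - phi
= 5.6814 - 3.52
= 2.1614 eV

2.1614


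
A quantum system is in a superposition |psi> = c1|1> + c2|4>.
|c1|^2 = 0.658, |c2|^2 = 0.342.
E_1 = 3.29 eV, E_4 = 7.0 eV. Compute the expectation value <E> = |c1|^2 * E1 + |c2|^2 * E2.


<E> = |c1|^2 * E1 + |c2|^2 * E2
= 0.658 * 3.29 + 0.342 * 7.0
= 2.1648 + 2.394
= 4.5588 eV

4.5588


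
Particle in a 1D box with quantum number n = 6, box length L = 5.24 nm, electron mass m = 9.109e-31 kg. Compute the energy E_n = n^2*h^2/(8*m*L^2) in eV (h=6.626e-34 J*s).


E = n^2 * h^2 / (8 * m * L^2)
= 6^2 * (6.626e-34)^2 / (8 * 9.109e-31 * (5.24e-9)^2)
= 36 * 4.3904e-67 / (8 * 9.109e-31 * 2.7458e-17)
= 7.8992e-20 J
= 0.4931 eV

0.4931


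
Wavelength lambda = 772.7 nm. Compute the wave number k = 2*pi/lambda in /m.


k = 2 * pi / lambda
= 6.2832 / (772.7e-9)
= 6.2832 / 7.7270e-07
= 8.1315e+06 /m

8.1315e+06


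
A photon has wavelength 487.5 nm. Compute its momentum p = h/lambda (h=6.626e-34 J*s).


p = h / lambda
= 6.626e-34 / (487.5e-9)
= 6.626e-34 / 4.8750e-07
= 1.3592e-27 kg*m/s

1.3592e-27


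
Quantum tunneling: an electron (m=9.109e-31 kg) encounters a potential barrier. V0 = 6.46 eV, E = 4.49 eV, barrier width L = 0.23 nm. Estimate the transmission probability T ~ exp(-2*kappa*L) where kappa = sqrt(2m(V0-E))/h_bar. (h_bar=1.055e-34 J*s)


V0 - E = 1.97 eV = 3.1559e-19 J
kappa = sqrt(2 * m * (V0-E)) / h_bar
= sqrt(2 * 9.109e-31 * 3.1559e-19) / 1.055e-34
= 7.1872e+09 /m
2*kappa*L = 2 * 7.1872e+09 * 0.23e-9
= 3.3061
T = exp(-3.3061) = 3.665772e-02

3.665772e-02


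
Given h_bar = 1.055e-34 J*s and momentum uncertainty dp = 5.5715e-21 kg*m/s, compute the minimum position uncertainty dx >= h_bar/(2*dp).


dx = h_bar / (2 * dp)
= 1.055e-34 / (2 * 5.5715e-21)
= 1.055e-34 / 1.1143e-20
= 9.4678e-15 m

9.4678e-15


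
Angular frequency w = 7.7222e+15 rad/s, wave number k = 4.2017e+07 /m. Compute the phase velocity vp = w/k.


vp = w / k
= 7.7222e+15 / 4.2017e+07
= 1.8379e+08 m/s

1.8379e+08


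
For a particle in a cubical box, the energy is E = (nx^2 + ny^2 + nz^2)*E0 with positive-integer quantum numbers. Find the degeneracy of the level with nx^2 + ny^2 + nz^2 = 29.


Enumerate all (nx, ny, nz) with nx^2 + ny^2 + nz^2 = 29:
(2,3,4)
(2,4,3)
(3,2,4)
(3,4,2)
(4,2,3)
(4,3,2)
Total degeneracy = 6

6


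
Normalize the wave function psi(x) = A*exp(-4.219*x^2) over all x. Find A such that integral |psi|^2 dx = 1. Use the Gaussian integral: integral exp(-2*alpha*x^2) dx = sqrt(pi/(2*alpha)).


integral |psi|^2 dx = A^2 * sqrt(pi/(2*alpha)) = 1
A^2 = sqrt(2*alpha/pi)
= sqrt(2 * 4.219 / pi)
= 1.638871
A = sqrt(1.638871)
= 1.2802

1.2802


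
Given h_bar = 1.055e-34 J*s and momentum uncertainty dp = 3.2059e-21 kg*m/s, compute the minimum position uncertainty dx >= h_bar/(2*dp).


dx = h_bar / (2 * dp)
= 1.055e-34 / (2 * 3.2059e-21)
= 1.055e-34 / 6.4118e-21
= 1.6454e-14 m

1.6454e-14


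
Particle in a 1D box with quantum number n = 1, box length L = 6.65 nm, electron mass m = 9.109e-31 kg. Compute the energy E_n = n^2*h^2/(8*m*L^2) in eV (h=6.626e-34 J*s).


E = n^2 * h^2 / (8 * m * L^2)
= 1^2 * (6.626e-34)^2 / (8 * 9.109e-31 * (6.65e-9)^2)
= 1 * 4.3904e-67 / (8 * 9.109e-31 * 4.4223e-17)
= 1.3624e-21 J
= 0.0085 eV

0.0085


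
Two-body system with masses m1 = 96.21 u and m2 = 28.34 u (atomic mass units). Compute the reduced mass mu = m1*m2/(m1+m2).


mu = m1 * m2 / (m1 + m2)
= 96.21 * 28.34 / (96.21 + 28.34)
= 2726.5914 / 124.55
= 21.8915 u

21.8915


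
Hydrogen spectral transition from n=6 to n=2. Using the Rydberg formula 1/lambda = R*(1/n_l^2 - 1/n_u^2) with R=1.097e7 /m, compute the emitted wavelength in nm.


1/lambda = R * (1/n_l^2 - 1/n_u^2)
= 1.097e7 * (1/2^2 - 1/6^2)
= 1.097e7 * (0.25 - 0.027778)
= 1.097e7 * 0.222222
= 2.4378e+06 /m
lambda = 1 / 2.4378e+06 = 410.2097 nm

410.2097


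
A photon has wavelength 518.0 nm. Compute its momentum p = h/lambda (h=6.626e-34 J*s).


p = h / lambda
= 6.626e-34 / (518.0e-9)
= 6.626e-34 / 5.1800e-07
= 1.2792e-27 kg*m/s

1.2792e-27


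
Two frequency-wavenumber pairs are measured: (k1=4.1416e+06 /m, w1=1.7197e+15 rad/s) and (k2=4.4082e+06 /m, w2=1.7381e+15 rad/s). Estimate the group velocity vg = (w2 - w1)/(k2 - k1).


vg = (w2 - w1) / (k2 - k1)
= (1.7381e+15 - 1.7197e+15) / (4.4082e+06 - 4.1416e+06)
= 1.8400e+13 / 2.6660e+05
= 6.9017e+07 m/s

6.9017e+07


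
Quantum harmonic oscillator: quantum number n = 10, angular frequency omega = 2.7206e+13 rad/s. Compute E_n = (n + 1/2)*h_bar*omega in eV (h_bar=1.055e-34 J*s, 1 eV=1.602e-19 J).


E = (n + 1/2) * h_bar * omega
= (10 + 0.5) * 1.055e-34 * 2.7206e+13
= 10.5 * 2.8702e-21
= 3.0137e-20 J
= 0.1881 eV

0.1881


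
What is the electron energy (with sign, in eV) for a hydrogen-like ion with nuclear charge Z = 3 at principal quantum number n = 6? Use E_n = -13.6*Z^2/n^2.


E_n = -13.6 * Z^2 / n^2
= -13.6 * 3^2 / 6^2
= -13.6 * 9 / 36
= -3.4 eV

-3.4


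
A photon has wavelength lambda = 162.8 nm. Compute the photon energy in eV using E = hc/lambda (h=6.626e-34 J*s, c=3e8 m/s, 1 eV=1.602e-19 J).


E = hc / lambda
= (6.626e-34)(3e8) / (162.8e-9)
= 1.9878e-25 / 1.6280e-07
= 1.2210e-18 J
Converting to eV: 1.2210e-18 / 1.602e-19
= 7.6218 eV

7.6218


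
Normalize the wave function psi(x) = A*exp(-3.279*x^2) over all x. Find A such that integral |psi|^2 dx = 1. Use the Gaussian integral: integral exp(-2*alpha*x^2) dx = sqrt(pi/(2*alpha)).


integral |psi|^2 dx = A^2 * sqrt(pi/(2*alpha)) = 1
A^2 = sqrt(2*alpha/pi)
= sqrt(2 * 3.279 / pi)
= 1.44481
A = sqrt(1.44481)
= 1.202

1.202


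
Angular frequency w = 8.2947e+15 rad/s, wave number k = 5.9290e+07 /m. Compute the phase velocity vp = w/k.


vp = w / k
= 8.2947e+15 / 5.9290e+07
= 1.3990e+08 m/s

1.3990e+08


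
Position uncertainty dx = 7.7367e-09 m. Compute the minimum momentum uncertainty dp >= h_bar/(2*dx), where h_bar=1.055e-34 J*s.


dp = h_bar / (2 * dx)
= 1.055e-34 / (2 * 7.7367e-09)
= 1.055e-34 / 1.5473e-08
= 6.8182e-27 kg*m/s

6.8182e-27


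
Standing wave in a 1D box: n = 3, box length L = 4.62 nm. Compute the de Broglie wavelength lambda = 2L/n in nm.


lambda = 2L / n
= 2 * 4.62 / 3
= 9.24 / 3
= 3.08 nm

3.08


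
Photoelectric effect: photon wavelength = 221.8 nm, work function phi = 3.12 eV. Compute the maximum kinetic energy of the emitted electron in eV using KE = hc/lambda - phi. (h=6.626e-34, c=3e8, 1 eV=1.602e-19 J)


E_photon = hc / lambda
= (6.626e-34)(3e8) / (221.8e-9)
= 8.9621e-19 J
= 5.5943 eV
KE = E_photon - phi
= 5.5943 - 3.12
= 2.4743 eV

2.4743


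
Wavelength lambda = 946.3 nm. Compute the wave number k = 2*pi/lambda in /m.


k = 2 * pi / lambda
= 6.2832 / (946.3e-9)
= 6.2832 / 9.4630e-07
= 6.6397e+06 /m

6.6397e+06


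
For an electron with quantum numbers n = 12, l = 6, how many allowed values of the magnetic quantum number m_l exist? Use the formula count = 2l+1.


m_l ranges from -l to +l in integer steps
So m_l goes from -6 to +6
Count = 2l + 1 = 2*6 + 1
= 13

13


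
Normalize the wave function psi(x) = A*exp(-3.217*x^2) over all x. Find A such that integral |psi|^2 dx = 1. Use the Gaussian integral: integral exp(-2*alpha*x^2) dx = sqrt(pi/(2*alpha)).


integral |psi|^2 dx = A^2 * sqrt(pi/(2*alpha)) = 1
A^2 = sqrt(2*alpha/pi)
= sqrt(2 * 3.217 / pi)
= 1.431086
A = sqrt(1.431086)
= 1.1963

1.1963


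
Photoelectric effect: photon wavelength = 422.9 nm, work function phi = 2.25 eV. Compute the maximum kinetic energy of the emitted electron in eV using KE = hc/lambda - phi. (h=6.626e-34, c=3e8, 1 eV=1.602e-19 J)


E_photon = hc / lambda
= (6.626e-34)(3e8) / (422.9e-9)
= 4.7004e-19 J
= 2.9341 eV
KE = E_photon - phi
= 2.9341 - 2.25
= 0.6841 eV

0.6841


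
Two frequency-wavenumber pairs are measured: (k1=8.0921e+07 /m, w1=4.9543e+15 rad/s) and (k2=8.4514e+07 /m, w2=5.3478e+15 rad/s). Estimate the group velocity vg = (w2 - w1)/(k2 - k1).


vg = (w2 - w1) / (k2 - k1)
= (5.3478e+15 - 4.9543e+15) / (8.4514e+07 - 8.0921e+07)
= 3.9350e+14 / 3.5930e+06
= 1.0952e+08 m/s

1.0952e+08


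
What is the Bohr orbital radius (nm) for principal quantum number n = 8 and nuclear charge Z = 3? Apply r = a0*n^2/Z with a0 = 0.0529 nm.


r = a0 * n^2 / Z
= 0.0529 * 8^2 / 3
= 0.0529 * 64 / 3
= 1.1285 nm

1.1285


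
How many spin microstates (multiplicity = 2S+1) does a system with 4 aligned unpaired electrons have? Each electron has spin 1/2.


Total spin S = N * (1/2) = 4 * 0.5 = 2.0
Spin multiplicity = 2S + 1
= 2 * 2.0 + 1
= 5

5


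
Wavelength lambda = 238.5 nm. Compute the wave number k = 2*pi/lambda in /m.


k = 2 * pi / lambda
= 6.2832 / (238.5e-9)
= 6.2832 / 2.3850e-07
= 2.6345e+07 /m

2.6345e+07


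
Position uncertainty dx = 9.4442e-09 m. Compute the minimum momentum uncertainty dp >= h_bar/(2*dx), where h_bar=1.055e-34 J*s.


dp = h_bar / (2 * dx)
= 1.055e-34 / (2 * 9.4442e-09)
= 1.055e-34 / 1.8888e-08
= 5.5854e-27 kg*m/s

5.5854e-27


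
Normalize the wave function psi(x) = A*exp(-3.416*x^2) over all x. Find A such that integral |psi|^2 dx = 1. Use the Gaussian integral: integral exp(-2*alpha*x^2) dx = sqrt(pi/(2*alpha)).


integral |psi|^2 dx = A^2 * sqrt(pi/(2*alpha)) = 1
A^2 = sqrt(2*alpha/pi)
= sqrt(2 * 3.416 / pi)
= 1.474684
A = sqrt(1.474684)
= 1.2144

1.2144


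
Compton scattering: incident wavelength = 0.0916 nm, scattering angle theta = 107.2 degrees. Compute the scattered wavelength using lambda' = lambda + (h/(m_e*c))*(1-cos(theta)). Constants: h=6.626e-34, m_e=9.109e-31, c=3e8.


Compton wavelength: h/(m_e*c) = 2.4247e-12 m
d_lambda = 2.4247e-12 * (1 - cos(107.2 deg))
= 2.4247e-12 * 1.295708
= 3.1417e-12 m = 0.003142 nm
lambda' = 0.0916 + 0.003142
= 0.094742 nm

0.094742


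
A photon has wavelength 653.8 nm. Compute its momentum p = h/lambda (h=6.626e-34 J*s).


p = h / lambda
= 6.626e-34 / (653.8e-9)
= 6.626e-34 / 6.5380e-07
= 1.0135e-27 kg*m/s

1.0135e-27


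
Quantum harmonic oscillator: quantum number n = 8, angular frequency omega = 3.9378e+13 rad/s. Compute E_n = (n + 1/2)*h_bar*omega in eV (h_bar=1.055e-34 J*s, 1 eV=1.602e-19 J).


E = (n + 1/2) * h_bar * omega
= (8 + 0.5) * 1.055e-34 * 3.9378e+13
= 8.5 * 4.1544e-21
= 3.5312e-20 J
= 0.2204 eV

0.2204


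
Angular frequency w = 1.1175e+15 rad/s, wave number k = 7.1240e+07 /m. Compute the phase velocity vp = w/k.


vp = w / k
= 1.1175e+15 / 7.1240e+07
= 1.5686e+07 m/s

1.5686e+07


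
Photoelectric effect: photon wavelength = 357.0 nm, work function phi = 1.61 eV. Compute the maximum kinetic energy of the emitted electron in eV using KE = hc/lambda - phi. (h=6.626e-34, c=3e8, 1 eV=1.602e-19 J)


E_photon = hc / lambda
= (6.626e-34)(3e8) / (357.0e-9)
= 5.5681e-19 J
= 3.4757 eV
KE = E_photon - phi
= 3.4757 - 1.61
= 1.8657 eV

1.8657


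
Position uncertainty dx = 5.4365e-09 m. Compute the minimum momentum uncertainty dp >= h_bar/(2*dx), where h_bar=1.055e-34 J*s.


dp = h_bar / (2 * dx)
= 1.055e-34 / (2 * 5.4365e-09)
= 1.055e-34 / 1.0873e-08
= 9.7029e-27 kg*m/s

9.7029e-27


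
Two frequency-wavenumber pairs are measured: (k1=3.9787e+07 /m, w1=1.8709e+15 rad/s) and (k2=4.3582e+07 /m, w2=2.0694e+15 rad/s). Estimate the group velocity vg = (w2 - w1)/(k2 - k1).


vg = (w2 - w1) / (k2 - k1)
= (2.0694e+15 - 1.8709e+15) / (4.3582e+07 - 3.9787e+07)
= 1.9850e+14 / 3.7950e+06
= 5.2306e+07 m/s

5.2306e+07


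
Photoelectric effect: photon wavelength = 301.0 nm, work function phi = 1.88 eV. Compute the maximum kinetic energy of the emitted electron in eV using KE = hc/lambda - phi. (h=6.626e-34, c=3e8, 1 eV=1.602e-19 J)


E_photon = hc / lambda
= (6.626e-34)(3e8) / (301.0e-9)
= 6.6040e-19 J
= 4.1223 eV
KE = E_photon - phi
= 4.1223 - 1.88
= 2.2423 eV

2.2423


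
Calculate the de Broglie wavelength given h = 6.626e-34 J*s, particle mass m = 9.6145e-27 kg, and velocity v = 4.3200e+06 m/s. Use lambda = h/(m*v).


lambda = h / (m * v)
= 6.626e-34 / (9.6145e-27 * 4.3200e+06)
= 6.626e-34 / 4.1535e-20
= 1.5953e-14 m

1.5953e-14


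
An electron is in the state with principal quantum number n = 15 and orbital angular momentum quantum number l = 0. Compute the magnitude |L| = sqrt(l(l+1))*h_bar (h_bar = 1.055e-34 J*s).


L = sqrt(l*(l+1)) * h_bar
= sqrt(0 * 1) * 1.055e-34
= sqrt(0) * 1.055e-34
= 0.0 * 1.055e-34
= 0.0000e+00 J*s

0.0000e+00


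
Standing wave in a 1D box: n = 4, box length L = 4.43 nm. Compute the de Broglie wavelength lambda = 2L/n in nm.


lambda = 2L / n
= 2 * 4.43 / 4
= 8.86 / 4
= 2.215 nm

2.215


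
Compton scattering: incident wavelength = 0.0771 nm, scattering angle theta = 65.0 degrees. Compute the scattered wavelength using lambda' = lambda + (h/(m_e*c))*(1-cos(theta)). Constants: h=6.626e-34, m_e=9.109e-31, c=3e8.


Compton wavelength: h/(m_e*c) = 2.4247e-12 m
d_lambda = 2.4247e-12 * (1 - cos(65.0 deg))
= 2.4247e-12 * 0.577382
= 1.4000e-12 m = 0.0014 nm
lambda' = 0.0771 + 0.0014
= 0.0785 nm

0.0785


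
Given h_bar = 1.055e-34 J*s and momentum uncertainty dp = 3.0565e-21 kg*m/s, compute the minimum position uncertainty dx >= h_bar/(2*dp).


dx = h_bar / (2 * dp)
= 1.055e-34 / (2 * 3.0565e-21)
= 1.055e-34 / 6.1130e-21
= 1.7258e-14 m

1.7258e-14


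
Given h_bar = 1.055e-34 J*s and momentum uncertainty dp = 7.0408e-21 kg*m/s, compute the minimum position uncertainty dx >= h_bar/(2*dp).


dx = h_bar / (2 * dp)
= 1.055e-34 / (2 * 7.0408e-21)
= 1.055e-34 / 1.4082e-20
= 7.4920e-15 m

7.4920e-15


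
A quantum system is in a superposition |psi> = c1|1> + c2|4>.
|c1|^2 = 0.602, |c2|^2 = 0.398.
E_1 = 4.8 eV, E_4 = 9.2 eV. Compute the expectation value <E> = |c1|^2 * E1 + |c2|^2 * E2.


<E> = |c1|^2 * E1 + |c2|^2 * E2
= 0.602 * 4.8 + 0.398 * 9.2
= 2.8896 + 3.6616
= 6.5512 eV

6.5512


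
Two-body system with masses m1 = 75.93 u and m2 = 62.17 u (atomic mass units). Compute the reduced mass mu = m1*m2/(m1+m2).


mu = m1 * m2 / (m1 + m2)
= 75.93 * 62.17 / (75.93 + 62.17)
= 4720.5681 / 138.1
= 34.1822 u

34.1822


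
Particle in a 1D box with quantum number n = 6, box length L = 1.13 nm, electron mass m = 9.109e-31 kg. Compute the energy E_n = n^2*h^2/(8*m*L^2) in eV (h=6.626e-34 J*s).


E = n^2 * h^2 / (8 * m * L^2)
= 6^2 * (6.626e-34)^2 / (8 * 9.109e-31 * (1.13e-9)^2)
= 36 * 4.3904e-67 / (8 * 9.109e-31 * 1.2769e-18)
= 1.6986e-18 J
= 10.6029 eV

10.6029


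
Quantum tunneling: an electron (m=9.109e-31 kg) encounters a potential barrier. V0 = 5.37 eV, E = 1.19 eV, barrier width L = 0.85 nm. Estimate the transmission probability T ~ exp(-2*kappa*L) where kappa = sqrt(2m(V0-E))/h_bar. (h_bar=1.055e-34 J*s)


V0 - E = 4.18 eV = 6.6964e-19 J
kappa = sqrt(2 * m * (V0-E)) / h_bar
= sqrt(2 * 9.109e-31 * 6.6964e-19) / 1.055e-34
= 1.0469e+10 /m
2*kappa*L = 2 * 1.0469e+10 * 0.85e-9
= 17.7978
T = exp(-17.7978) = 1.864300e-08

1.864300e-08


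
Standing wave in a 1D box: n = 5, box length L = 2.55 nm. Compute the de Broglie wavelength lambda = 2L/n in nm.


lambda = 2L / n
= 2 * 2.55 / 5
= 5.1 / 5
= 1.02 nm

1.02


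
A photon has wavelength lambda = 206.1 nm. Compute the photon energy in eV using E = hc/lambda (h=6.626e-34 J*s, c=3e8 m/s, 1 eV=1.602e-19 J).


E = hc / lambda
= (6.626e-34)(3e8) / (206.1e-9)
= 1.9878e-25 / 2.0610e-07
= 9.6448e-19 J
Converting to eV: 9.6448e-19 / 1.602e-19
= 6.0205 eV

6.0205


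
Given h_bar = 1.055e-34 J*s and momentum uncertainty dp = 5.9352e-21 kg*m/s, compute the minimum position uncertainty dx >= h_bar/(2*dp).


dx = h_bar / (2 * dp)
= 1.055e-34 / (2 * 5.9352e-21)
= 1.055e-34 / 1.1870e-20
= 8.8877e-15 m

8.8877e-15


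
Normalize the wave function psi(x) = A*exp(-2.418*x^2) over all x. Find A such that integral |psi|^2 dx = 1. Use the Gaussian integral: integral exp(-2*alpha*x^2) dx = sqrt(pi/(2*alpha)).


integral |psi|^2 dx = A^2 * sqrt(pi/(2*alpha)) = 1
A^2 = sqrt(2*alpha/pi)
= sqrt(2 * 2.418 / pi)
= 1.240704
A = sqrt(1.240704)
= 1.1139

1.1139


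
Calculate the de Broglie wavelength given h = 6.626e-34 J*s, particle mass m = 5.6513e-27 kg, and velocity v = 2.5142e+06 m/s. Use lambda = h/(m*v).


lambda = h / (m * v)
= 6.626e-34 / (5.6513e-27 * 2.5142e+06)
= 6.626e-34 / 1.4208e-20
= 4.6634e-14 m

4.6634e-14


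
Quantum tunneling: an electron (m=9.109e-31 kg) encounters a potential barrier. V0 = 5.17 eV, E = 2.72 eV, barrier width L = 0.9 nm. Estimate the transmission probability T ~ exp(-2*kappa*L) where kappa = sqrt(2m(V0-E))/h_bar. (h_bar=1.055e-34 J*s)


V0 - E = 2.45 eV = 3.9249e-19 J
kappa = sqrt(2 * m * (V0-E)) / h_bar
= sqrt(2 * 9.109e-31 * 3.9249e-19) / 1.055e-34
= 8.0152e+09 /m
2*kappa*L = 2 * 8.0152e+09 * 0.9e-9
= 14.4273
T = exp(-14.4273) = 5.423861e-07

5.423861e-07


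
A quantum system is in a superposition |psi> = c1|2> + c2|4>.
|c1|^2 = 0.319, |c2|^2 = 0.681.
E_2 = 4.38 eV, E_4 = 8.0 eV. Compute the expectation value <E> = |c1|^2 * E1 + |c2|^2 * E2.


<E> = |c1|^2 * E1 + |c2|^2 * E2
= 0.319 * 4.38 + 0.681 * 8.0
= 1.3972 + 5.448
= 6.8452 eV

6.8452


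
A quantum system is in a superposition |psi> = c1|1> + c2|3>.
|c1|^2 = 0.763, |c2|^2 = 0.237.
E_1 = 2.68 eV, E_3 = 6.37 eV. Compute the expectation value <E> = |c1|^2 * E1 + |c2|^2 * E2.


<E> = |c1|^2 * E1 + |c2|^2 * E2
= 0.763 * 2.68 + 0.237 * 6.37
= 2.0448 + 1.5097
= 3.5545 eV

3.5545


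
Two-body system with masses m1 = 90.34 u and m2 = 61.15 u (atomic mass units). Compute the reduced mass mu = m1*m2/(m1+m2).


mu = m1 * m2 / (m1 + m2)
= 90.34 * 61.15 / (90.34 + 61.15)
= 5524.291 / 151.49
= 36.4664 u

36.4664


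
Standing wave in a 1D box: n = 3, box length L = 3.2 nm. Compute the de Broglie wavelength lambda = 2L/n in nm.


lambda = 2L / n
= 2 * 3.2 / 3
= 6.4 / 3
= 2.1333 nm

2.1333


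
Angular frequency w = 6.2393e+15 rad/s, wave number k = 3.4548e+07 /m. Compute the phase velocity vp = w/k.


vp = w / k
= 6.2393e+15 / 3.4548e+07
= 1.8060e+08 m/s

1.8060e+08


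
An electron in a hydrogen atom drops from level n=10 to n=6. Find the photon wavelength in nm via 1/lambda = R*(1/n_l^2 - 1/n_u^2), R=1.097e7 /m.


1/lambda = R * (1/n_l^2 - 1/n_u^2)
= 1.097e7 * (1/6^2 - 1/10^2)
= 1.097e7 * (0.027778 - 0.01)
= 1.097e7 * 0.017778
= 1.9502e+05 /m
lambda = 1 / 1.9502e+05 = 5127.6208 nm

5127.6208


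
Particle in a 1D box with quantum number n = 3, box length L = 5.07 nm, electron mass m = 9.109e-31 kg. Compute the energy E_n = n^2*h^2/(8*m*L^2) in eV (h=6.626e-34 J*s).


E = n^2 * h^2 / (8 * m * L^2)
= 3^2 * (6.626e-34)^2 / (8 * 9.109e-31 * (5.07e-9)^2)
= 9 * 4.3904e-67 / (8 * 9.109e-31 * 2.5705e-17)
= 2.1094e-20 J
= 0.1317 eV

0.1317


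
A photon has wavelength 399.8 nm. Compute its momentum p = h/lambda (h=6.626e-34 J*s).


p = h / lambda
= 6.626e-34 / (399.8e-9)
= 6.626e-34 / 3.9980e-07
= 1.6573e-27 kg*m/s

1.6573e-27


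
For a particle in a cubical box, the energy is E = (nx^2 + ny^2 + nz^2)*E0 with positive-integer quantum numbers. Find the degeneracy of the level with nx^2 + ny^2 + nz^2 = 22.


Enumerate all (nx, ny, nz) with nx^2 + ny^2 + nz^2 = 22:
(2,3,3)
(3,2,3)
(3,3,2)
Total degeneracy = 3

3


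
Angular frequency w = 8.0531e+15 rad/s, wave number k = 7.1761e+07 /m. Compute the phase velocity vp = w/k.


vp = w / k
= 8.0531e+15 / 7.1761e+07
= 1.1222e+08 m/s

1.1222e+08


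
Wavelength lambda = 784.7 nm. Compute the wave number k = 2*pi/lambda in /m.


k = 2 * pi / lambda
= 6.2832 / (784.7e-9)
= 6.2832 / 7.8470e-07
= 8.0071e+06 /m

8.0071e+06


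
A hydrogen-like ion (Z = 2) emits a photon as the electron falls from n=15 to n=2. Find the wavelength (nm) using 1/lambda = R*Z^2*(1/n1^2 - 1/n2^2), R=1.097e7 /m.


1/lambda = R * Z^2 * (1/n1^2 - 1/n2^2)
= 1.097e7 * 2^2 * (1/2^2 - 1/15^2)
= 1.097e7 * 4 * (0.25 - 0.004444)
= 1.0775e+07 /m
lambda = 1 / 1.0775e+07
= 92.8076 nm

92.8076


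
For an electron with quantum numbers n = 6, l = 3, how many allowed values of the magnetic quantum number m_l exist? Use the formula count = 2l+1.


m_l ranges from -l to +l in integer steps
So m_l goes from -3 to +3
Count = 2l + 1 = 2*3 + 1
= 7

7


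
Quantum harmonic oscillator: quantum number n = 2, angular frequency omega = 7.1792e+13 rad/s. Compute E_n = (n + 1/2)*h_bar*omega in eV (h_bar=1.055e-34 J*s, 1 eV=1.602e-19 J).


E = (n + 1/2) * h_bar * omega
= (2 + 0.5) * 1.055e-34 * 7.1792e+13
= 2.5 * 7.5741e-21
= 1.8935e-20 J
= 0.1182 eV

0.1182


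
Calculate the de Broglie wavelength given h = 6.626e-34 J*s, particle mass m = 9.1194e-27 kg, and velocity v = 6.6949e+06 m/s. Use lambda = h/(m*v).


lambda = h / (m * v)
= 6.626e-34 / (9.1194e-27 * 6.6949e+06)
= 6.626e-34 / 6.1053e-20
= 1.0853e-14 m

1.0853e-14


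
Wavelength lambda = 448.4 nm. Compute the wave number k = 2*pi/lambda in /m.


k = 2 * pi / lambda
= 6.2832 / (448.4e-9)
= 6.2832 / 4.4840e-07
= 1.4012e+07 /m

1.4012e+07


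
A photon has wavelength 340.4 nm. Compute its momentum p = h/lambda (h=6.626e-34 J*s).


p = h / lambda
= 6.626e-34 / (340.4e-9)
= 6.626e-34 / 3.4040e-07
= 1.9465e-27 kg*m/s

1.9465e-27


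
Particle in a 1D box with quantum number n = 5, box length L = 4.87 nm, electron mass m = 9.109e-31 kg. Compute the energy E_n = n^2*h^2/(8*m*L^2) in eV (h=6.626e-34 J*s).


E = n^2 * h^2 / (8 * m * L^2)
= 5^2 * (6.626e-34)^2 / (8 * 9.109e-31 * (4.87e-9)^2)
= 25 * 4.3904e-67 / (8 * 9.109e-31 * 2.3717e-17)
= 6.3507e-20 J
= 0.3964 eV

0.3964


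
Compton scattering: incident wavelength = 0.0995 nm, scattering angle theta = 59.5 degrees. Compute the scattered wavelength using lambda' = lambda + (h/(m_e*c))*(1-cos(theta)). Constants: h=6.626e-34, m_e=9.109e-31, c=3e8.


Compton wavelength: h/(m_e*c) = 2.4247e-12 m
d_lambda = 2.4247e-12 * (1 - cos(59.5 deg))
= 2.4247e-12 * 0.492462
= 1.1941e-12 m = 0.001194 nm
lambda' = 0.0995 + 0.001194
= 0.100694 nm

0.100694


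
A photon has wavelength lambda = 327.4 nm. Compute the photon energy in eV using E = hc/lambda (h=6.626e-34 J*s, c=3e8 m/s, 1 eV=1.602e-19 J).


E = hc / lambda
= (6.626e-34)(3e8) / (327.4e-9)
= 1.9878e-25 / 3.2740e-07
= 6.0715e-19 J
Converting to eV: 6.0715e-19 / 1.602e-19
= 3.7899 eV

3.7899


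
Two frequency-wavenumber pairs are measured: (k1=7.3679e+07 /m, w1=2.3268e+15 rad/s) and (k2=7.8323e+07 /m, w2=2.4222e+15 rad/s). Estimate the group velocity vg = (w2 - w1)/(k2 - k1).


vg = (w2 - w1) / (k2 - k1)
= (2.4222e+15 - 2.3268e+15) / (7.8323e+07 - 7.3679e+07)
= 9.5400e+13 / 4.6440e+06
= 2.0543e+07 m/s

2.0543e+07


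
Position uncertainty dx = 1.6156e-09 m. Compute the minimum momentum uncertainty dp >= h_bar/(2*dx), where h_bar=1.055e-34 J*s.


dp = h_bar / (2 * dx)
= 1.055e-34 / (2 * 1.6156e-09)
= 1.055e-34 / 3.2312e-09
= 3.2650e-26 kg*m/s

3.2650e-26


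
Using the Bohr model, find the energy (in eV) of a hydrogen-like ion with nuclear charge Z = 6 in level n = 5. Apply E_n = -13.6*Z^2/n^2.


E_n = -13.6 * Z^2 / n^2
= -13.6 * 6^2 / 5^2
= -13.6 * 36 / 25
= -19.584 eV

-19.584


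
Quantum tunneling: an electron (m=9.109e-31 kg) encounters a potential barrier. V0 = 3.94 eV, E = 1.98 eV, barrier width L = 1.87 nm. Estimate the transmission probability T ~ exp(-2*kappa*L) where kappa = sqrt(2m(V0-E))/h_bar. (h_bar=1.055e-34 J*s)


V0 - E = 1.96 eV = 3.1399e-19 J
kappa = sqrt(2 * m * (V0-E)) / h_bar
= sqrt(2 * 9.109e-31 * 3.1399e-19) / 1.055e-34
= 7.1690e+09 /m
2*kappa*L = 2 * 7.1690e+09 * 1.87e-9
= 26.812
T = exp(-26.812) = 2.268338e-12

2.268338e-12


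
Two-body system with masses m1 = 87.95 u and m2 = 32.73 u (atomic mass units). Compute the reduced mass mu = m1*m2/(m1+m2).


mu = m1 * m2 / (m1 + m2)
= 87.95 * 32.73 / (87.95 + 32.73)
= 2878.6035 / 120.68
= 23.8532 u

23.8532


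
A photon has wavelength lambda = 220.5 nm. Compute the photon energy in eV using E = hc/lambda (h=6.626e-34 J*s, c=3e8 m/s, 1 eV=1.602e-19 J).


E = hc / lambda
= (6.626e-34)(3e8) / (220.5e-9)
= 1.9878e-25 / 2.2050e-07
= 9.0150e-19 J
Converting to eV: 9.0150e-19 / 1.602e-19
= 5.6273 eV

5.6273


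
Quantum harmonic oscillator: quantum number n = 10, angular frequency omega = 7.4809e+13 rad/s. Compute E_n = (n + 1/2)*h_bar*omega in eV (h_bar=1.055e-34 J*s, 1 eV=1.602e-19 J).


E = (n + 1/2) * h_bar * omega
= (10 + 0.5) * 1.055e-34 * 7.4809e+13
= 10.5 * 7.8923e-21
= 8.2870e-20 J
= 0.5173 eV

0.5173


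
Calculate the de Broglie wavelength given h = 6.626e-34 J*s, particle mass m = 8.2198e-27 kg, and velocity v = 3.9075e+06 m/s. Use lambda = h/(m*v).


lambda = h / (m * v)
= 6.626e-34 / (8.2198e-27 * 3.9075e+06)
= 6.626e-34 / 3.2119e-20
= 2.0630e-14 m

2.0630e-14


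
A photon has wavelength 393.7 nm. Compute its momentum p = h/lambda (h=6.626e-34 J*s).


p = h / lambda
= 6.626e-34 / (393.7e-9)
= 6.626e-34 / 3.9370e-07
= 1.6830e-27 kg*m/s

1.6830e-27


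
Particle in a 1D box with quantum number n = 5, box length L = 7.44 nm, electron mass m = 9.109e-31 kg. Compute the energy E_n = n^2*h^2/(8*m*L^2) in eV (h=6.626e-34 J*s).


E = n^2 * h^2 / (8 * m * L^2)
= 5^2 * (6.626e-34)^2 / (8 * 9.109e-31 * (7.44e-9)^2)
= 25 * 4.3904e-67 / (8 * 9.109e-31 * 5.5354e-17)
= 2.7210e-20 J
= 0.1699 eV

0.1699


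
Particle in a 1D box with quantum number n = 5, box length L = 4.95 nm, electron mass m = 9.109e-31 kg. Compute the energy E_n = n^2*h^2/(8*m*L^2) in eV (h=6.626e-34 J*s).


E = n^2 * h^2 / (8 * m * L^2)
= 5^2 * (6.626e-34)^2 / (8 * 9.109e-31 * (4.95e-9)^2)
= 25 * 4.3904e-67 / (8 * 9.109e-31 * 2.4503e-17)
= 6.1471e-20 J
= 0.3837 eV

0.3837


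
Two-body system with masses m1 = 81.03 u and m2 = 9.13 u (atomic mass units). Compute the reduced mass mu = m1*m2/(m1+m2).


mu = m1 * m2 / (m1 + m2)
= 81.03 * 9.13 / (81.03 + 9.13)
= 739.8039 / 90.16
= 8.2055 u

8.2055


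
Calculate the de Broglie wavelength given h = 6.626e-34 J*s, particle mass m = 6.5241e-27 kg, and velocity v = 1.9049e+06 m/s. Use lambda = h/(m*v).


lambda = h / (m * v)
= 6.626e-34 / (6.5241e-27 * 1.9049e+06)
= 6.626e-34 / 1.2428e-20
= 5.3316e-14 m

5.3316e-14


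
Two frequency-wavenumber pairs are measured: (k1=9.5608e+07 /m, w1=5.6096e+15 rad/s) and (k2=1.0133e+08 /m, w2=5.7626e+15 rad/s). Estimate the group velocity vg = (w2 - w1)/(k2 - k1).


vg = (w2 - w1) / (k2 - k1)
= (5.7626e+15 - 5.6096e+15) / (1.0133e+08 - 9.5608e+07)
= 1.5300e+14 / 5.7220e+06
= 2.6739e+07 m/s

2.6739e+07


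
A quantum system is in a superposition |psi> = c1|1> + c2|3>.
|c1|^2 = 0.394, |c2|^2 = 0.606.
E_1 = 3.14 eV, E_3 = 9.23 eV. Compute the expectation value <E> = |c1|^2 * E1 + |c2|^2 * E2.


<E> = |c1|^2 * E1 + |c2|^2 * E2
= 0.394 * 3.14 + 0.606 * 9.23
= 1.2372 + 5.5934
= 6.8305 eV

6.8305


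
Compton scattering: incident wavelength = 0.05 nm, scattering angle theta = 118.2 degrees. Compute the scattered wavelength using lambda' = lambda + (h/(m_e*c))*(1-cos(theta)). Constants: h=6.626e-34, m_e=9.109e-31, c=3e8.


Compton wavelength: h/(m_e*c) = 2.4247e-12 m
d_lambda = 2.4247e-12 * (1 - cos(118.2 deg))
= 2.4247e-12 * 1.472551
= 3.5705e-12 m = 0.003571 nm
lambda' = 0.05 + 0.003571
= 0.053571 nm

0.053571


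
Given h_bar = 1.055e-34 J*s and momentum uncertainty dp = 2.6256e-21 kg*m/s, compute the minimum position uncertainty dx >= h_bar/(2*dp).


dx = h_bar / (2 * dp)
= 1.055e-34 / (2 * 2.6256e-21)
= 1.055e-34 / 5.2512e-21
= 2.0091e-14 m

2.0091e-14


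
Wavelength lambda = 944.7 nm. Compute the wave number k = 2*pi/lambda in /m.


k = 2 * pi / lambda
= 6.2832 / (944.7e-9)
= 6.2832 / 9.4470e-07
= 6.6510e+06 /m

6.6510e+06


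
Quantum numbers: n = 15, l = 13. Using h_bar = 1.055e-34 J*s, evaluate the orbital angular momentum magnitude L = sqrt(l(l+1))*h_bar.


L = sqrt(l*(l+1)) * h_bar
= sqrt(13 * 14) * 1.055e-34
= sqrt(182) * 1.055e-34
= 13.4907 * 1.055e-34
= 1.4233e-33 J*s

1.4233e-33


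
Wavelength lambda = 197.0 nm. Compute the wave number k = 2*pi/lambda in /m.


k = 2 * pi / lambda
= 6.2832 / (197.0e-9)
= 6.2832 / 1.9700e-07
= 3.1894e+07 /m

3.1894e+07


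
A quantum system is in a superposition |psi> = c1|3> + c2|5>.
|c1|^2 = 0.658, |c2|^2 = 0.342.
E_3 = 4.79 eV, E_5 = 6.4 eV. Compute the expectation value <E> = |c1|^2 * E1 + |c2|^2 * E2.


<E> = |c1|^2 * E1 + |c2|^2 * E2
= 0.658 * 4.79 + 0.342 * 6.4
= 3.1518 + 2.1888
= 5.3406 eV

5.3406


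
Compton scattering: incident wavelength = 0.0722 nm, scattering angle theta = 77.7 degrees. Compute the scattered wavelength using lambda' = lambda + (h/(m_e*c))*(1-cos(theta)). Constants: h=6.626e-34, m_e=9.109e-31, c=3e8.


Compton wavelength: h/(m_e*c) = 2.4247e-12 m
d_lambda = 2.4247e-12 * (1 - cos(77.7 deg))
= 2.4247e-12 * 0.78697
= 1.9082e-12 m = 0.001908 nm
lambda' = 0.0722 + 0.001908
= 0.074108 nm

0.074108


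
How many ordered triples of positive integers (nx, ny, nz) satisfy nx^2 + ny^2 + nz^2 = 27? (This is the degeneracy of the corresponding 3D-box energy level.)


Enumerate all (nx, ny, nz) with nx^2 + ny^2 + nz^2 = 27:
(1,1,5)
(1,5,1)
(3,3,3)
(5,1,1)
Total degeneracy = 4

4


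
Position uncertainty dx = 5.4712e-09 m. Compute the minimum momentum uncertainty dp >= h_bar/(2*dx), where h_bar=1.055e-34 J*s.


dp = h_bar / (2 * dx)
= 1.055e-34 / (2 * 5.4712e-09)
= 1.055e-34 / 1.0942e-08
= 9.6414e-27 kg*m/s

9.6414e-27


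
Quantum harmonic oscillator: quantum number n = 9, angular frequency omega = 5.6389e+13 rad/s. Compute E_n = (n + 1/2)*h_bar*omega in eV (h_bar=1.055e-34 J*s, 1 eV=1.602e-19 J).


E = (n + 1/2) * h_bar * omega
= (9 + 0.5) * 1.055e-34 * 5.6389e+13
= 9.5 * 5.9490e-21
= 5.6516e-20 J
= 0.3528 eV

0.3528


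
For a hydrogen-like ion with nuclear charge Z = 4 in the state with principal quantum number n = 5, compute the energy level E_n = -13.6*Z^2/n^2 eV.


E_n = -13.6 * Z^2 / n^2
= -13.6 * 4^2 / 5^2
= -13.6 * 16 / 25
= -8.704 eV

-8.704


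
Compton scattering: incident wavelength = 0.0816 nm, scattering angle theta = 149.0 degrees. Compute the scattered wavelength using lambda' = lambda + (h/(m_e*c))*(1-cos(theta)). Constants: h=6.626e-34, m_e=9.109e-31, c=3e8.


Compton wavelength: h/(m_e*c) = 2.4247e-12 m
d_lambda = 2.4247e-12 * (1 - cos(149.0 deg))
= 2.4247e-12 * 1.857167
= 4.5031e-12 m = 0.004503 nm
lambda' = 0.0816 + 0.004503
= 0.086103 nm

0.086103


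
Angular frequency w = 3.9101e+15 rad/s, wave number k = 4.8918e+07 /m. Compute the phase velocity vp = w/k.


vp = w / k
= 3.9101e+15 / 4.8918e+07
= 7.9932e+07 m/s

7.9932e+07


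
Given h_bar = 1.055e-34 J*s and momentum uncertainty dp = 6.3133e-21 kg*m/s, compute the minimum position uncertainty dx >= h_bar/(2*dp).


dx = h_bar / (2 * dp)
= 1.055e-34 / (2 * 6.3133e-21)
= 1.055e-34 / 1.2627e-20
= 8.3554e-15 m

8.3554e-15


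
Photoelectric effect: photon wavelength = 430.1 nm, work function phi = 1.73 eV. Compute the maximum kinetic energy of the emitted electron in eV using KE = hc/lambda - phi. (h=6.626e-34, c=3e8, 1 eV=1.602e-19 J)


E_photon = hc / lambda
= (6.626e-34)(3e8) / (430.1e-9)
= 4.6217e-19 J
= 2.885 eV
KE = E_photon - phi
= 2.885 - 1.73
= 1.155 eV

1.155


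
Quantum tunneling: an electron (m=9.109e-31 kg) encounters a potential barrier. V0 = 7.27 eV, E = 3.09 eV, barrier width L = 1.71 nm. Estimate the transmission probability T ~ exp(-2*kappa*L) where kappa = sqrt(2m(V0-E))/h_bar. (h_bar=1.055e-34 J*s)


V0 - E = 4.18 eV = 6.6964e-19 J
kappa = sqrt(2 * m * (V0-E)) / h_bar
= sqrt(2 * 9.109e-31 * 6.6964e-19) / 1.055e-34
= 1.0469e+10 /m
2*kappa*L = 2 * 1.0469e+10 * 1.71e-9
= 35.805
T = exp(-35.805) = 2.819008e-16

2.819008e-16


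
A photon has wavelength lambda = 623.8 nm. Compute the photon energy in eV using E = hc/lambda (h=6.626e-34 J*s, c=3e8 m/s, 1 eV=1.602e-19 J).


E = hc / lambda
= (6.626e-34)(3e8) / (623.8e-9)
= 1.9878e-25 / 6.2380e-07
= 3.1866e-19 J
Converting to eV: 3.1866e-19 / 1.602e-19
= 1.9891 eV

1.9891


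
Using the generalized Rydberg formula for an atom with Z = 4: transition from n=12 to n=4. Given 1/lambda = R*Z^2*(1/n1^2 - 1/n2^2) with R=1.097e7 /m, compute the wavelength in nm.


1/lambda = R * Z^2 * (1/n1^2 - 1/n2^2)
= 1.097e7 * 4^2 * (1/4^2 - 1/12^2)
= 1.097e7 * 16 * (0.0625 - 0.006944)
= 9.7511e+06 /m
lambda = 1 / 9.7511e+06
= 102.5524 nm

102.5524


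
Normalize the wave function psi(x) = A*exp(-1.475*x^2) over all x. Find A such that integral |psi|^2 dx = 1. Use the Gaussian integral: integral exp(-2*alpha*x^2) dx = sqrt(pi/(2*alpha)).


integral |psi|^2 dx = A^2 * sqrt(pi/(2*alpha)) = 1
A^2 = sqrt(2*alpha/pi)
= sqrt(2 * 1.475 / pi)
= 0.969027
A = sqrt(0.969027)
= 0.9844

0.9844


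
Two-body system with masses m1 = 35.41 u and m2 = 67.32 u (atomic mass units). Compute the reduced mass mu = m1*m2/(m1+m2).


mu = m1 * m2 / (m1 + m2)
= 35.41 * 67.32 / (35.41 + 67.32)
= 2383.8012 / 102.73
= 23.2045 u

23.2045


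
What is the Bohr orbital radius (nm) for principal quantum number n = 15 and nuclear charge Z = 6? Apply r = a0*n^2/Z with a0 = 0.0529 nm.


r = a0 * n^2 / Z
= 0.0529 * 15^2 / 6
= 0.0529 * 225 / 6
= 1.9837 nm

1.9837


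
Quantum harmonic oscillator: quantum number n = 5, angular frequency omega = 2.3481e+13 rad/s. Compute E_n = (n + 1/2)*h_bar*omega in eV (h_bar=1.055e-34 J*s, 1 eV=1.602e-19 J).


E = (n + 1/2) * h_bar * omega
= (5 + 0.5) * 1.055e-34 * 2.3481e+13
= 5.5 * 2.4772e-21
= 1.3625e-20 J
= 0.085 eV

0.085


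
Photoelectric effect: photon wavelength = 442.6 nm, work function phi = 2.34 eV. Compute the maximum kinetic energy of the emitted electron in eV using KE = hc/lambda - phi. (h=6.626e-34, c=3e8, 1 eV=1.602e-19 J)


E_photon = hc / lambda
= (6.626e-34)(3e8) / (442.6e-9)
= 4.4912e-19 J
= 2.8035 eV
KE = E_photon - phi
= 2.8035 - 2.34
= 0.4635 eV

0.4635


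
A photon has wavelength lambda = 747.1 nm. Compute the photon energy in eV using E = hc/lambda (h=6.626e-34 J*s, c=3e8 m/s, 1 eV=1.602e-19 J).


E = hc / lambda
= (6.626e-34)(3e8) / (747.1e-9)
= 1.9878e-25 / 7.4710e-07
= 2.6607e-19 J
Converting to eV: 2.6607e-19 / 1.602e-19
= 1.6609 eV

1.6609


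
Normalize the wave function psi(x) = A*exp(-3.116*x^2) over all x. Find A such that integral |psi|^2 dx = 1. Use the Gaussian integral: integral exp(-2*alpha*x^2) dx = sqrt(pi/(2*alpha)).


integral |psi|^2 dx = A^2 * sqrt(pi/(2*alpha)) = 1
A^2 = sqrt(2*alpha/pi)
= sqrt(2 * 3.116 / pi)
= 1.408441
A = sqrt(1.408441)
= 1.1868

1.1868


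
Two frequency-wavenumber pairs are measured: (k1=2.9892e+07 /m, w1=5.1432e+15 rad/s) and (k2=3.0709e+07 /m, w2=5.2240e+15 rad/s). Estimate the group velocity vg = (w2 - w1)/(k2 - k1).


vg = (w2 - w1) / (k2 - k1)
= (5.2240e+15 - 5.1432e+15) / (3.0709e+07 - 2.9892e+07)
= 8.0800e+13 / 8.1700e+05
= 9.8898e+07 m/s

9.8898e+07


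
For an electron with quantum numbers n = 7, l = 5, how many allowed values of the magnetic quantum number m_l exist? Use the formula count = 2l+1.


m_l ranges from -l to +l in integer steps
So m_l goes from -5 to +5
Count = 2l + 1 = 2*5 + 1
= 11

11


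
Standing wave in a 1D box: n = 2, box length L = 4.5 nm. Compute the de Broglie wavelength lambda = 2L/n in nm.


lambda = 2L / n
= 2 * 4.5 / 2
= 9.0 / 2
= 4.5 nm

4.5


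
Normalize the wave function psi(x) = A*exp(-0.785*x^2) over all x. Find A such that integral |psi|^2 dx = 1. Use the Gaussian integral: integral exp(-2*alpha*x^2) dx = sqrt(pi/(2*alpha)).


integral |psi|^2 dx = A^2 * sqrt(pi/(2*alpha)) = 1
A^2 = sqrt(2*alpha/pi)
= sqrt(2 * 0.785 / pi)
= 0.706928
A = sqrt(0.706928)
= 0.8408

0.8408


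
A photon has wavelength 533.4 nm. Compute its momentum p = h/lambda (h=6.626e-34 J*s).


p = h / lambda
= 6.626e-34 / (533.4e-9)
= 6.626e-34 / 5.3340e-07
= 1.2422e-27 kg*m/s

1.2422e-27


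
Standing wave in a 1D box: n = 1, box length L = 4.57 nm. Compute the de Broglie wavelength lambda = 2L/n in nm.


lambda = 2L / n
= 2 * 4.57 / 1
= 9.14 / 1
= 9.14 nm

9.14


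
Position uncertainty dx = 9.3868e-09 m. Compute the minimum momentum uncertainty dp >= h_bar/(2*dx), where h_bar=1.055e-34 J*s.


dp = h_bar / (2 * dx)
= 1.055e-34 / (2 * 9.3868e-09)
= 1.055e-34 / 1.8774e-08
= 5.6196e-27 kg*m/s

5.6196e-27


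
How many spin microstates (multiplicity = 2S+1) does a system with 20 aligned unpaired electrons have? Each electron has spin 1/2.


Total spin S = N * (1/2) = 20 * 0.5 = 10.0
Spin multiplicity = 2S + 1
= 2 * 10.0 + 1
= 21

21


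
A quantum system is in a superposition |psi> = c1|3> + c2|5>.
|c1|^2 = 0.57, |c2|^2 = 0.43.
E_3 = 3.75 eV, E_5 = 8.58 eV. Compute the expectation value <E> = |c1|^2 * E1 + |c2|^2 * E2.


<E> = |c1|^2 * E1 + |c2|^2 * E2
= 0.57 * 3.75 + 0.43 * 8.58
= 2.1375 + 3.6894
= 5.8269 eV

5.8269


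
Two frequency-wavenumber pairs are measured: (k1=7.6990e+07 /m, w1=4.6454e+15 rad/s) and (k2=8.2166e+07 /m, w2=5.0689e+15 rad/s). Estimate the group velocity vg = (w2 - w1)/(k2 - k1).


vg = (w2 - w1) / (k2 - k1)
= (5.0689e+15 - 4.6454e+15) / (8.2166e+07 - 7.6990e+07)
= 4.2350e+14 / 5.1760e+06
= 8.1820e+07 m/s

8.1820e+07


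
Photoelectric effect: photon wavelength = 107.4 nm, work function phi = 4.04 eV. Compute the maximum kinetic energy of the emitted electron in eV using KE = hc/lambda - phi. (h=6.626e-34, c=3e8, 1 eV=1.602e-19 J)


E_photon = hc / lambda
= (6.626e-34)(3e8) / (107.4e-9)
= 1.8508e-18 J
= 11.5533 eV
KE = E_photon - phi
= 11.5533 - 4.04
= 7.5133 eV

7.5133


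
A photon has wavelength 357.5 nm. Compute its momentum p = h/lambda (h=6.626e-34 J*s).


p = h / lambda
= 6.626e-34 / (357.5e-9)
= 6.626e-34 / 3.5750e-07
= 1.8534e-27 kg*m/s

1.8534e-27


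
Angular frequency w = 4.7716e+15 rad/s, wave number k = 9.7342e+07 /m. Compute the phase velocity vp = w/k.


vp = w / k
= 4.7716e+15 / 9.7342e+07
= 4.9019e+07 m/s

4.9019e+07


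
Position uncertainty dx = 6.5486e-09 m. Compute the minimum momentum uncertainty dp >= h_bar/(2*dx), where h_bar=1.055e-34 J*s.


dp = h_bar / (2 * dx)
= 1.055e-34 / (2 * 6.5486e-09)
= 1.055e-34 / 1.3097e-08
= 8.0552e-27 kg*m/s

8.0552e-27
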